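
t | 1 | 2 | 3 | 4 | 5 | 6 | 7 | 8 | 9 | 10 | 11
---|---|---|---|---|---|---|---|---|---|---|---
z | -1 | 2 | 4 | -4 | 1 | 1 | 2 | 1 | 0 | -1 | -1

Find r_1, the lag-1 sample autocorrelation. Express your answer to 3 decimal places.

Mean z̄ = (-1 + 2 + 4 − 4 + 1 + 1 + 2 + 1 + 0 − 1 − 1)/11 = 0.3636
Numerator Σ_{t=1}^{10}(z_t−z̄)(z_{t+1}−z̄) = -10.3140
Denominator Σ(z_t−z̄)² = 44.5455
r_1 = -10.3140 / 44.5455 = -0.232

-0.232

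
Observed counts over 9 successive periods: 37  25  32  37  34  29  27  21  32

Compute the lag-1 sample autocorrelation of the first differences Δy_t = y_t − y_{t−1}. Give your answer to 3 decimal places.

First differences Δy: -12, 7, 5, -3, -5, -2, -6, 11
Mean of differences = -0.6250
Numerator Σ(Δy_t−Δȳ)(Δy_{t+1}−Δȳ) = -95.8906
Denominator Σ(Δy_t−Δȳ)² = 409.8750
r_1(Δy) = -95.8906 / 409.8750 = -0.234

-0.234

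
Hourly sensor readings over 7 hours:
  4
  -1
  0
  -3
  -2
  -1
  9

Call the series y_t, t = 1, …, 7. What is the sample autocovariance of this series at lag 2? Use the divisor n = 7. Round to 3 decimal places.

-1.312

Mean ȳ = (4 − 1 + 0 − 3 − 2 − 1 + 9)/7 = 0.8571
Deviations: 3.1429, -1.8571, -0.8571, -3.8571, -2.8571, -1.8571, 8.1429
Σ_{t=1}^{5}(y_t−ȳ)(y_{t+2}−ȳ) = -9.1837
γ_2 = -9.1837 / 7 = -1.312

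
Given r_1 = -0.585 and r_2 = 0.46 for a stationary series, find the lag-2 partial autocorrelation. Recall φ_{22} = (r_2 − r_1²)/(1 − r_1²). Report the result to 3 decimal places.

0.179

φ_{22} = (r_2 − r_1²) / (1 − r_1²)
r_1² = (-0.585)² = 0.342225
Numerator = 0.46 − 0.3422 = 0.1178; denominator = 1 − 0.3422 = 0.6578
φ_{22} = 0.1178 / 0.6578 = 0.179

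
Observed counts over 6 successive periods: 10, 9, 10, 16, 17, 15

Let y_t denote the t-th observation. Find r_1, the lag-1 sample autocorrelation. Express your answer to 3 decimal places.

0.557

Mean ȳ = (10 + 9 + 10 + 16 + 17 + 15)/6 = 12.8333
Σ(y_t−ȳ)(y_{t+1}−ȳ) = (10.8611) + (10.8611) + (-8.9722) + (13.1944) + (9.0278) = 34.9722
Denominator Σ(y_t−ȳ)² = 62.8333
r_1 = 34.9722 / 62.8333 = 0.557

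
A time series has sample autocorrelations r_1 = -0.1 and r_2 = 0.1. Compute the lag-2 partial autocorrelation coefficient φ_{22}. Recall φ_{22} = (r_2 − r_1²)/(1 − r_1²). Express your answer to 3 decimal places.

φ_{22} = (r_2 − r_1²) / (1 − r_1²)
r_1² = (-0.1)² = 0.01
Numerator = 0.1 − 0.0100 = 0.0900; denominator = 1 − 0.0100 = 0.9900
φ_{22} = 0.0900 / 0.9900 = 0.091

0.091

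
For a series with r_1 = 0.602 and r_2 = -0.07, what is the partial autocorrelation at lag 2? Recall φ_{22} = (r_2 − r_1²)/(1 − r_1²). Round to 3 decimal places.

φ_{22} = (r_2 − r_1²) / (1 − r_1²)
r_1² = (0.602)² = 0.362404
Numerator = -0.07 − 0.3624 = -0.4324; denominator = 1 − 0.3624 = 0.6376
φ_{22} = -0.4324 / 0.6376 = -0.678

-0.678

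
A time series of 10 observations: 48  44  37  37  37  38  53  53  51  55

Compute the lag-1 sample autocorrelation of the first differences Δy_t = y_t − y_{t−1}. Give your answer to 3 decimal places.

0.095

First differences Δy: -4, -7, 0, 0, 1, 15, 0, -2, 4
Mean of differences = 0.7778
Numerator Σ(Δy_t−Δȳ)(Δy_{t+1}−Δȳ) = 28.9506
Denominator Σ(Δy_t−Δȳ)² = 305.5556
r_1(Δy) = 28.9506 / 305.5556 = 0.095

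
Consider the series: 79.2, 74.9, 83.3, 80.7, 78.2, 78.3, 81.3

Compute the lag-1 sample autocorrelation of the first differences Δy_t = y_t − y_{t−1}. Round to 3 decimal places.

First differences Δy: -4.3, 8.4, -2.6, -2.5, 0.1, 3.0
Mean of differences = 0.3500
Numerator Σ(Δy_t−Δȳ)(Δy_{t+1}−Δȳ) = -52.7225
Denominator Σ(Δy_t−Δȳ)² = 110.3350
r_1(Δy) = -52.7225 / 110.3350 = -0.478

-0.478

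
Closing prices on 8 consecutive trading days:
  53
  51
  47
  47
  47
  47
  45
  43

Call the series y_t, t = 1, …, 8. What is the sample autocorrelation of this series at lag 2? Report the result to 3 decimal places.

Mean ȳ = (53 + 51 + 47 + 47 + 47 + 47 + 45 + 43)/8 = 47.5000
Deviations from mean: 5.5000, 3.5000, -0.5000, -0.5000, -0.5000, -0.5000, -2.5000, -4.5000
Numerator Σ_{t=1}^{6}(y_t−ȳ)(y_{t+2}−ȳ) = -0.5000
Denominator Σ(y_t−ȳ)² = 70.0000
r_2 = -0.5000 / 70.0000 = -0.007

-0.007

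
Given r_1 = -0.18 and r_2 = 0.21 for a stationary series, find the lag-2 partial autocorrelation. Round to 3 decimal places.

φ_{22} = (r_2 − r_1²) / (1 − r_1²)
r_1² = (-0.18)² = 0.0324
Numerator = 0.21 − 0.0324 = 0.1776; denominator = 1 − 0.0324 = 0.9676
φ_{22} = 0.1776 / 0.9676 = 0.184

0.184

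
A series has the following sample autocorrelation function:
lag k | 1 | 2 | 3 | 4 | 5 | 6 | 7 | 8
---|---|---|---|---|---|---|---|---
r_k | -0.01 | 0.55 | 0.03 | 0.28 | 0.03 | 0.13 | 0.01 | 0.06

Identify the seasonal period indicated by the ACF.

The largest autocorrelation is r_2 = 0.55, with a weaker echo at lag 4 (0.28); the remaining lags stay at or below 0.13.
The dominant spike at lag 2 indicates a seasonal period of 2.

2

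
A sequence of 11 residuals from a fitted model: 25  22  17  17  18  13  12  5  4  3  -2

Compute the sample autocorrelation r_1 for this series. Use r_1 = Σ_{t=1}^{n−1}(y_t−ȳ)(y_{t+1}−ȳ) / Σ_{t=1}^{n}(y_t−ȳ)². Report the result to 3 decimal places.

Mean ȳ = (25 + 22 + 17 + 17 + 18 + 13 + 12 + 5 + 4 + 3 − 2)/11 = 12.1818
Numerator Σ_{t=1}^{10}(y_t−ȳ)(y_{t+1}−ȳ) = 494.4215
Denominator Σ(y_t−ȳ)² = 745.6364
r_1 = 494.4215 / 745.6364 = 0.663

0.663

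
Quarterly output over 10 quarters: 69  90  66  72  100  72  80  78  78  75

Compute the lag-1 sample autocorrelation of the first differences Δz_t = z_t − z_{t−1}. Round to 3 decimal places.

First differences Δz: 21, -24, 6, 28, -28, 8, -2, 0, -3
Mean of differences = 0.6667
Numerator Σ(Δz_t−Δz̄)(Δz_{t+1}−Δz̄) = -1496.4444
Denominator Σ(Δz_t−Δz̄)² = 2694.0000
r_1(Δz) = -1496.4444 / 2694.0000 = -0.555

-0.555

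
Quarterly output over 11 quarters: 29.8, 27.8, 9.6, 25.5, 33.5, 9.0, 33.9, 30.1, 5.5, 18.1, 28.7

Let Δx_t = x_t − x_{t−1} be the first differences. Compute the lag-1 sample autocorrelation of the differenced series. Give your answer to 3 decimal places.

First differences Δx: -2.0, -18.2, 15.9, 8.0, -24.5, 24.9, -3.8, -24.6, 12.6, 10.6
Mean of differences = -0.1100
Numerator Σ(Δx_t−Δx̄)(Δx_{t+1}−Δx̄) = -1110.4491
Denominator Σ(Δx_t−Δx̄)² = 2762.9090
r_1(Δx) = -1110.4491 / 2762.9090 = -0.402

-0.402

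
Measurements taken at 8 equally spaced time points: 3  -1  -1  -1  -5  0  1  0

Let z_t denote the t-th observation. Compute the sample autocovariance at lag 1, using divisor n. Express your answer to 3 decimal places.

Mean z̄ = (3 − 1 − 1 − 1 − 5 + 0 + 1 + 0)/8 = -0.5000
Deviations: 3.5000, -0.5000, -0.5000, -0.5000, -4.5000, 0.5000, 1.5000, 0.5000
Σ_{t=1}^{7}(z_t−z̄)(z_{t+1}−z̄) = 0.2500
γ_1 = 0.2500 / 8 = 0.031

0.031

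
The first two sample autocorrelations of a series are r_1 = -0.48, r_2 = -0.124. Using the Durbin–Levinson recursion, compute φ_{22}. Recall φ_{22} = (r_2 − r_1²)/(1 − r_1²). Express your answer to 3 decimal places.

φ_{22} = (r_2 − r_1²) / (1 − r_1²)
r_1² = (-0.48)² = 0.2304
Numerator = -0.124 − 0.2304 = -0.3544; denominator = 1 − 0.2304 = 0.7696
φ_{22} = -0.3544 / 0.7696 = -0.460

-0.460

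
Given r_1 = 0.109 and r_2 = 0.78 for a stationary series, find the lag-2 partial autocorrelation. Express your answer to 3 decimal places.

φ_{22} = (r_2 − r_1²) / (1 − r_1²)
r_1² = (0.109)² = 0.011881
Numerator = 0.78 − 0.0119 = 0.7681; denominator = 1 − 0.0119 = 0.9881
φ_{22} = 0.7681 / 0.9881 = 0.777

0.777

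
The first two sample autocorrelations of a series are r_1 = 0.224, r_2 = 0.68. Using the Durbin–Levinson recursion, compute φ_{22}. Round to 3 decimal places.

0.663

φ_{22} = (r_2 − r_1²) / (1 − r_1²)
r_1² = (0.224)² = 0.050176
Numerator = 0.68 − 0.0502 = 0.6298; denominator = 1 − 0.0502 = 0.9498
φ_{22} = 0.6298 / 0.9498 = 0.663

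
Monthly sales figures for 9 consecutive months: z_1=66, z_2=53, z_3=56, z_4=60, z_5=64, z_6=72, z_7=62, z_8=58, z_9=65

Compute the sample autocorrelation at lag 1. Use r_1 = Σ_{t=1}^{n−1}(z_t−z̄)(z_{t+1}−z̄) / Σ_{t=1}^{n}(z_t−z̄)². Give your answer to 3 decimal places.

0.120

Mean z̄ = (66 + 53 + 56 + 60 + 64 + 72 + 62 + 58 + 65)/9 = 61.7778
Numerator Σ_{t=1}^{8}(z_t−z̄)(z_{t+1}−z̄) = 31.9506
Denominator Σ(z_t−z̄)² = 265.5556
r_1 = 31.9506 / 265.5556 = 0.120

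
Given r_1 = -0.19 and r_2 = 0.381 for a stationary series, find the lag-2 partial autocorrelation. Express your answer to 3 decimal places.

0.358

φ_{22} = (r_2 − r_1²) / (1 − r_1²)
r_1² = (-0.19)² = 0.0361
Numerator = 0.381 − 0.0361 = 0.3449; denominator = 1 − 0.0361 = 0.9639
φ_{22} = 0.3449 / 0.9639 = 0.358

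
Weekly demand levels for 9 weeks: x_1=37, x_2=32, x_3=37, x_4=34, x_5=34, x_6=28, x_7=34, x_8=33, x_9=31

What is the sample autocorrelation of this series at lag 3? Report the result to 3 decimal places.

-0.083

Mean x̄ = (37 + 32 + 37 + 34 + 34 + 28 + 34 + 33 + 31)/9 = 33.3333
Σ(x_t−x̄)(x_{t+3}−x̄) = (2.4444) + (-0.8889) + (-19.5556) + (0.4444) + (-0.2222) + (12.4444) = -5.3333
Denominator Σ(x_t−x̄)² = 64.0000
r_3 = -5.3333 / 64.0000 = -0.083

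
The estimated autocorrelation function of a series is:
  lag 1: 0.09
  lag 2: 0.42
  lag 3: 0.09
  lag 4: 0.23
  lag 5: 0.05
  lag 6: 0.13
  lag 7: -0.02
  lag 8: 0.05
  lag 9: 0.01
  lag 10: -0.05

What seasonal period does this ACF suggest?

2

The largest autocorrelation is r_2 = 0.42, with a weaker echo at lag 4 (0.23); the remaining lags stay at or below 0.13.
The dominant spike at lag 2 indicates a seasonal period of 2.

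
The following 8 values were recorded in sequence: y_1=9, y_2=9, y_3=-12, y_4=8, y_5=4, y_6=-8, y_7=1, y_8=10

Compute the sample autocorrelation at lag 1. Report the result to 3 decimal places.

Mean ȳ = (9 + 9 − 12 + 8 + 4 − 8 + 1 + 10)/8 = 2.6250
Deviations from mean: 6.3750, 6.3750, -14.6250, 5.3750, 1.3750, -10.6250, -1.6250, 7.3750
Σ(y_t−ȳ)(y_{t+1}−ȳ) = (40.6406) + (-93.2344) + (-78.6094) + (7.3906) + (-14.6094) + (17.2656) + (-11.9844) = -133.1406
Denominator Σ(y_t−ȳ)² = 495.8750
r_1 = -133.1406 / 495.8750 = -0.268

-0.268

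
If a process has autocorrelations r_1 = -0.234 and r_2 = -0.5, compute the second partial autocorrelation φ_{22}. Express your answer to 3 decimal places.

-0.587

φ_{22} = (r_2 − r_1²) / (1 − r_1²)
r_1² = (-0.234)² = 0.054756
Numerator = -0.5 − 0.0548 = -0.5548; denominator = 1 − 0.0548 = 0.9452
φ_{22} = -0.5548 / 0.9452 = -0.587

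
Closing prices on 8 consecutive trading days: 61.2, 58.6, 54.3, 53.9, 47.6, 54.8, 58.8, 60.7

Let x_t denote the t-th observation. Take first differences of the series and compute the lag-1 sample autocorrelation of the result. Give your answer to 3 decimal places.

0.047

First differences Δx: -2.6, -4.3, -0.4, -6.3, 7.2, 4.0, 1.9
Mean of differences = -0.0714
Numerator Σ(Δx_t−Δx̄)(Δx_{t+1}−Δx̄) = 6.4692
Denominator Σ(Δx_t−Δx̄)² = 136.5143
r_1(Δx) = 6.4692 / 136.5143 = 0.047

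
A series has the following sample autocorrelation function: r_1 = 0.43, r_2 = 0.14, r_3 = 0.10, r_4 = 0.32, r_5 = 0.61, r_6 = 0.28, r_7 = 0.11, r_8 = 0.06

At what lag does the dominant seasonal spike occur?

The largest autocorrelation is r_5 = 0.61; the remaining lags stay at or below 0.43. The elevated value at lag 1 (0.43), dropping to 0.14 at lag 2, reflects decaying short-term dependence rather than seasonality.
The dominant spike at lag 5 indicates a seasonal period of 5.

5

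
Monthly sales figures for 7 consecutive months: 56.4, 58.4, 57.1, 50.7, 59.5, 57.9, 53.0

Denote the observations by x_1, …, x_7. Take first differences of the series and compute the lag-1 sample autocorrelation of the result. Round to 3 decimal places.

First differences Δx: 2.0, -1.3, -6.4, 8.8, -1.6, -4.9
Mean of differences = -0.5667
Numerator Σ(Δx_t−Δx̄)(Δx_{t+1}−Δx̄) = -57.4444
Denominator Σ(Δx_t−Δx̄)² = 148.7333
r_1(Δx) = -57.4444 / 148.7333 = -0.386

-0.386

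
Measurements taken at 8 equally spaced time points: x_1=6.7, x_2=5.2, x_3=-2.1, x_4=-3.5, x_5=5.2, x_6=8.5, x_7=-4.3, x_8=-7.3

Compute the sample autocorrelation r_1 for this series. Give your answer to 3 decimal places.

Mean x̄ = (6.7 + 5.2 − 2.1 − 3.5 + 5.2 + 8.5 − 4.3 − 7.3)/8 = 1.0500
Deviations from mean: 5.6500, 4.1500, -3.1500, -4.5500, 4.1500, 7.4500, -5.3500, -8.3500
Numerator Σ_{t=1}^{7}(x_t−x̄)(x_{t+1}−x̄) = 41.5575
Denominator Σ(x_t−x̄)² = 250.8400
r_1 = 41.5575 / 250.8400 = 0.166

0.166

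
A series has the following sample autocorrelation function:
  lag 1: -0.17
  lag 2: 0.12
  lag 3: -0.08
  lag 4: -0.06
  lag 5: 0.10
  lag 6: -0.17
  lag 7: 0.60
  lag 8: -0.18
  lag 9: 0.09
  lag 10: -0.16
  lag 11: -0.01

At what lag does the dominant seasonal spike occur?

7

The largest autocorrelation is r_7 = 0.60; the remaining lags stay at or below 0.12.
The dominant spike at lag 7 indicates a seasonal period of 7.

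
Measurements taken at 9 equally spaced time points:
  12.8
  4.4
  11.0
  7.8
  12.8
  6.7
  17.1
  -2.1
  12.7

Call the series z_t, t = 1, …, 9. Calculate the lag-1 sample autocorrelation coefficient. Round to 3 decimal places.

-0.726

Mean z̄ = (12.8 + 4.4 + 11.0 + 7.8 + 12.8 + 6.7 + 17.1 − 2.1 + 12.7)/9 = 9.2444
Numerator Σ_{t=1}^{8}(z_t−z̄)(z_{t+1}−z̄) = -190.7542
Denominator Σ(z_t−z̄)² = 262.7422
r_1 = -190.7542 / 262.7422 = -0.726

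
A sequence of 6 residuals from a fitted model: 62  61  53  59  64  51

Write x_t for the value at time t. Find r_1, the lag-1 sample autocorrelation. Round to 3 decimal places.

Mean x̄ = (62 + 61 + 53 + 59 + 64 + 51)/6 = 58.3333
Deviations from mean: 3.6667, 2.6667, -5.3333, 0.6667, 5.6667, -7.3333
Σ(x_t−x̄)(x_{t+1}−x̄) = (9.7778) + (-14.2222) + (-3.5556) + (3.7778) + (-41.5556) = -45.7778
Denominator Σ(x_t−x̄)² = 135.3333
r_1 = -45.7778 / 135.3333 = -0.338

-0.338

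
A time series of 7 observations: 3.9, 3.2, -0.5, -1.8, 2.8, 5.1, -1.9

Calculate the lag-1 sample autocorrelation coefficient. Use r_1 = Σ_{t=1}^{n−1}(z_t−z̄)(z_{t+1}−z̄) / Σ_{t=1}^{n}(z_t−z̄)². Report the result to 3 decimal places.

-0.093

Mean z̄ = (3.9 + 3.2 − 0.5 − 1.8 + 2.8 + 5.1 − 1.9)/7 = 1.5429
Deviations from mean: 2.3571, 1.6571, -2.0429, -3.3429, 1.2571, 3.5571, -3.4429
Numerator Σ_{t=1}^{6}(z_t−z̄)(z_{t+1}−z̄) = -4.6276
Denominator Σ(z_t−z̄)² = 49.7371
r_1 = -4.6276 / 49.7371 = -0.093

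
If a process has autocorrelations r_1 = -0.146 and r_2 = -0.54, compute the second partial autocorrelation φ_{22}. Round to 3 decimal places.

φ_{22} = (r_2 − r_1²) / (1 − r_1²)
r_1² = (-0.146)² = 0.021316
Numerator = -0.54 − 0.0213 = -0.5613; denominator = 1 − 0.0213 = 0.9787
φ_{22} = -0.5613 / 0.9787 = -0.574

-0.574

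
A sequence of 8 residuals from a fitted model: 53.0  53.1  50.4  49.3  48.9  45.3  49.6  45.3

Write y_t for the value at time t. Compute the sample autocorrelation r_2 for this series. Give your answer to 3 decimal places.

0.320

Mean ȳ = (53.0 + 53.1 + 50.4 + 49.3 + 48.9 + 45.3 + 49.6 + 45.3)/8 = 49.3625
Σ(y_t−ȳ)(y_{t+2}−ȳ) = (3.7739) + (-0.2336) + (-0.4798) + (0.2539) + (-0.1098) + (16.5039) = 19.7084
Denominator Σ(y_t−ȳ)² = 61.5588
r_2 = 19.7084 / 61.5588 = 0.320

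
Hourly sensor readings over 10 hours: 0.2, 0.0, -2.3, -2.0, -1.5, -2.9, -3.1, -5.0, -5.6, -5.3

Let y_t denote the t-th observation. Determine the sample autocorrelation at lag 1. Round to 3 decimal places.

Mean ȳ = (0.2 + 0.0 − 2.3 − 2.0 − 1.5 − 2.9 − 3.1 − 5.0 − 5.6 − 5.3)/10 = -2.7500
Numerator Σ_{t=1}^{9}(y_t−ȳ)(y_{t+1}−ȳ) = 24.9575
Denominator Σ(y_t−ȳ)² = 38.4250
r_1 = 24.9575 / 38.4250 = 0.650

0.650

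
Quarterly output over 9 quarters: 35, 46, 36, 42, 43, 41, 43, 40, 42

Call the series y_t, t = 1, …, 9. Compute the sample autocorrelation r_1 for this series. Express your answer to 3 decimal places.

-0.625

Mean ȳ = (35 + 46 + 36 + 42 + 43 + 41 + 43 + 40 + 42)/9 = 40.8889
Numerator Σ_{t=1}^{8}(y_t−ȳ)(y_{t+1}−ȳ) = -60.5679
Denominator Σ(y_t−ȳ)² = 96.8889
r_1 = -60.5679 / 96.8889 = -0.625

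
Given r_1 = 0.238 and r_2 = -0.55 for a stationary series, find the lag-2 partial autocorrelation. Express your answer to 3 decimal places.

φ_{22} = (r_2 − r_1²) / (1 − r_1²)
r_1² = (0.238)² = 0.056644
Numerator = -0.55 − 0.0566 = -0.6066; denominator = 1 − 0.0566 = 0.9434
φ_{22} = -0.6066 / 0.9434 = -0.643

-0.643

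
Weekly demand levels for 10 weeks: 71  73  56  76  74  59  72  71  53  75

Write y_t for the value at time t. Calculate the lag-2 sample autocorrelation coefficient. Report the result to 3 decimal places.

Mean ȳ = (71 + 73 + 56 + 76 + 74 + 59 + 72 + 71 + 53 + 75)/10 = 68.0000
Numerator Σ_{t=1}^{8}(y_t−ȳ)(y_{t+2}−ȳ) = -182.0000
Denominator Σ(y_t−ȳ)² = 658.0000
r_2 = -182.0000 / 658.0000 = -0.277

-0.277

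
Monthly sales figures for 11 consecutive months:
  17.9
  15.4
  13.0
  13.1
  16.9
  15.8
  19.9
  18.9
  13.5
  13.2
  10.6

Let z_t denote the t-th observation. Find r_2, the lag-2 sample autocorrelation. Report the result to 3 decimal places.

-0.110

Mean z̄ = (17.9 + 15.4 + 13.0 + 13.1 + 16.9 + 15.8 + 19.9 + 18.9 + 13.5 + 13.2 + 10.6)/11 = 15.2909
Numerator Σ_{t=1}^{9}(z_t−z̄)(z_{t+2}−z̄) = -9.1638
Denominator Σ(z_t−z̄)² = 83.5691
r_2 = -9.1638 / 83.5691 = -0.110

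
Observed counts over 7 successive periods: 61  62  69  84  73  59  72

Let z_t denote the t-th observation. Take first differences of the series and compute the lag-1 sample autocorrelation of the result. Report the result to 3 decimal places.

-0.106

First differences Δz: 1, 7, 15, -11, -14, 13
Mean of differences = 1.8333
Numerator Σ(Δz_t−Δz̄)(Δz_{t+1}−Δz̄) = -78.8611
Denominator Σ(Δz_t−Δz̄)² = 740.8333
r_1(Δz) = -78.8611 / 740.8333 = -0.106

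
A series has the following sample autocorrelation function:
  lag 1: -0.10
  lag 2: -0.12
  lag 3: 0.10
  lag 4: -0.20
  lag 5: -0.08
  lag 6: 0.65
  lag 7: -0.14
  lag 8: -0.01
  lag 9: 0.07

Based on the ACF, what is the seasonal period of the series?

The largest autocorrelation is r_6 = 0.65; the remaining lags stay at or below 0.10.
The dominant spike at lag 6 indicates a seasonal period of 6.

6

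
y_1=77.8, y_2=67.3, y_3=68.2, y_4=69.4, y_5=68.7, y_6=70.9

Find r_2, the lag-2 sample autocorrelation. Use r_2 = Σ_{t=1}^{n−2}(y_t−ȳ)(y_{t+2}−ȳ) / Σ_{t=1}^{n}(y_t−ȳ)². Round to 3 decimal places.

-0.136

Mean ȳ = (77.8 + 67.3 + 68.2 + 69.4 + 68.7 + 70.9)/6 = 70.3833
Deviations from mean: 7.4167, -3.0833, -2.1833, -0.9833, -1.6833, 0.5167
Numerator Σ_{t=1}^{4}(y_t−ȳ)(y_{t+2}−ȳ) = -9.9939
Denominator Σ(y_t−ȳ)² = 73.3483
r_2 = -9.9939 / 73.3483 = -0.136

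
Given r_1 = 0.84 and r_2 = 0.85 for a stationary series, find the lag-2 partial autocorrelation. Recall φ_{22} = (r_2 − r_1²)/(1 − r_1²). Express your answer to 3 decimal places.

0.490

φ_{22} = (r_2 − r_1²) / (1 − r_1²)
r_1² = (0.84)² = 0.7056
Numerator = 0.85 − 0.7056 = 0.1444; denominator = 1 − 0.7056 = 0.2944
φ_{22} = 0.1444 / 0.2944 = 0.490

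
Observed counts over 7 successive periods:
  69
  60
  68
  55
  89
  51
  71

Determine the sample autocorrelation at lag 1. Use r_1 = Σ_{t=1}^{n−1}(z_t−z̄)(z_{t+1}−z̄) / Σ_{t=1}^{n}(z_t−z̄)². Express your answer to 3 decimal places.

Mean z̄ = (69 + 60 + 68 + 55 + 89 + 51 + 71)/7 = 66.1429
Deviations from mean: 2.8571, -6.1429, 1.8571, -11.1429, 22.8571, -15.1429, 4.8571
Numerator Σ_{t=1}^{6}(z_t−z̄)(z_{t+1}−z̄) = -724.0204
Denominator Σ(z_t−z̄)² = 948.8571
r_1 = -724.0204 / 948.8571 = -0.763

-0.763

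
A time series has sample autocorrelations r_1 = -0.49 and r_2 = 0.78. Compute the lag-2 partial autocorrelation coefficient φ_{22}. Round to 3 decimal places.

φ_{22} = (r_2 − r_1²) / (1 − r_1²)
r_1² = (-0.49)² = 0.2401
Numerator = 0.78 − 0.2401 = 0.5399; denominator = 1 − 0.2401 = 0.7599
φ_{22} = 0.5399 / 0.7599 = 0.710

0.710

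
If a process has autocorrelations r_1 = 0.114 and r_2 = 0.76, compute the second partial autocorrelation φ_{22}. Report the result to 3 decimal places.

0.757

φ_{22} = (r_2 − r_1²) / (1 − r_1²)
r_1² = (0.114)² = 0.012996
Numerator = 0.76 − 0.0130 = 0.7470; denominator = 1 − 0.0130 = 0.9870
φ_{22} = 0.7470 / 0.9870 = 0.757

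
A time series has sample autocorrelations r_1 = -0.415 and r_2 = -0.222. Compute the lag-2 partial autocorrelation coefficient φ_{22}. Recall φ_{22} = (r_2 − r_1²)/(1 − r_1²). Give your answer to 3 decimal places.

-0.476

φ_{22} = (r_2 − r_1²) / (1 − r_1²)
r_1² = (-0.415)² = 0.172225
Numerator = -0.222 − 0.1722 = -0.3942; denominator = 1 − 0.1722 = 0.8278
φ_{22} = -0.3942 / 0.8278 = -0.476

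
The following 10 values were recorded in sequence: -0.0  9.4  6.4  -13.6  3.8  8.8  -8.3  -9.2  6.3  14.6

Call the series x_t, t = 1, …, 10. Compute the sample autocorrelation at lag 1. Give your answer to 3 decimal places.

-0.023

Mean x̄ = (-0.0 + 9.4 + 6.4 − 13.6 + 3.8 + 8.8 − 8.3 − 9.2 + 6.3 + 14.6)/10 = 1.8200
Numerator Σ_{t=1}^{9}(x_t−x̄)(x_{t+1}−x̄) = -17.6444
Denominator Σ(x_t−x̄)² = 779.4160
r_1 = -17.6444 / 779.4160 = -0.023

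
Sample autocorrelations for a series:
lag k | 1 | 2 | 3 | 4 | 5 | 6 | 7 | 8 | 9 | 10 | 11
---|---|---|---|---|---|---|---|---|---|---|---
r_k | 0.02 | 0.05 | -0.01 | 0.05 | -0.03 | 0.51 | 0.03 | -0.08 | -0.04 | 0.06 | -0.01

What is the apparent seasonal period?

The largest autocorrelation is r_6 = 0.51; the remaining lags stay at or below 0.06.
The dominant spike at lag 6 indicates a seasonal period of 6.

6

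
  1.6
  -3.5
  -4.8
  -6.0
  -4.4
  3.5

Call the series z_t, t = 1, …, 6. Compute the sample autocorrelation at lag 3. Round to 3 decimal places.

-0.354

Mean z̄ = (1.6 − 3.5 − 4.8 − 6.0 − 4.4 + 3.5)/6 = -2.2667
Deviations from mean: 3.8667, -1.2333, -2.5333, -3.7333, -2.1333, 5.7667
Σ(z_t−z̄)(z_{t+3}−z̄) = (-14.4356) + (2.6311) + (-14.6089) = -26.4133
Denominator Σ(z_t−z̄)² = 74.6333
r_3 = -26.4133 / 74.6333 = -0.354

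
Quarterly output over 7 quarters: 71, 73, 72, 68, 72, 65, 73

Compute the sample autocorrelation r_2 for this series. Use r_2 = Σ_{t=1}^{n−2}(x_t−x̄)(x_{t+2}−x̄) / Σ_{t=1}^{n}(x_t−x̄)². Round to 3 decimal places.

0.264

Mean x̄ = (71 + 73 + 72 + 68 + 72 + 65 + 73)/7 = 70.5714
Deviations from mean: 0.4286, 2.4286, 1.4286, -2.5714, 1.4286, -5.5714, 2.4286
Numerator Σ_{t=1}^{5}(x_t−x̄)(x_{t+2}−x̄) = 14.2041
Denominator Σ(x_t−x̄)² = 53.7143
r_2 = 14.2041 / 53.7143 = 0.264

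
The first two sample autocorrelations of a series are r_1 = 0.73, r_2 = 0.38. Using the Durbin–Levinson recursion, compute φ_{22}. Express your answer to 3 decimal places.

φ_{22} = (r_2 − r_1²) / (1 − r_1²)
r_1² = (0.73)² = 0.5329
Numerator = 0.38 − 0.5329 = -0.1529; denominator = 1 − 0.5329 = 0.4671
φ_{22} = -0.1529 / 0.4671 = -0.327

-0.327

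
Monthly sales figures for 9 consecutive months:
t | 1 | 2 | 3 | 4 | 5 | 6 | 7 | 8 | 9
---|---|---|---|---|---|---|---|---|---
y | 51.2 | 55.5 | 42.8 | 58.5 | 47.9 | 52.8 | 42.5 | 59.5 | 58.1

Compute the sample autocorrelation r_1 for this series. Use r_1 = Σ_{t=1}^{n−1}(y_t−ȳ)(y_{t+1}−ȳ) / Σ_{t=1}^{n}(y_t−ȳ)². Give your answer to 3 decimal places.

-0.462

Mean ȳ = (51.2 + 55.5 + 42.8 + 58.5 + 47.9 + 52.8 + 42.5 + 59.5 + 58.1)/9 = 52.0889
Numerator Σ_{t=1}^{8}(y_t−ȳ)(y_{t+1}−ȳ) = -157.4379
Denominator Σ(y_t−ȳ)² = 340.8689
r_1 = -157.4379 / 340.8689 = -0.462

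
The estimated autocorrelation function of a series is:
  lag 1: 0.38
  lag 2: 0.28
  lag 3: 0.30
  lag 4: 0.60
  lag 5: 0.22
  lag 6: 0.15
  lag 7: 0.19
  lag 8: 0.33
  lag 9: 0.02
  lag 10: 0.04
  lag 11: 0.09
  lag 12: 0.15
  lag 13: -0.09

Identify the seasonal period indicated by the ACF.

The largest autocorrelation is r_4 = 0.60; the remaining lags stay at or below 0.38. The elevated value at lag 1 (0.38), dropping to 0.28 at lag 2, reflects decaying short-term dependence rather than seasonality.
The dominant spike at lag 4 indicates a seasonal period of 4.

4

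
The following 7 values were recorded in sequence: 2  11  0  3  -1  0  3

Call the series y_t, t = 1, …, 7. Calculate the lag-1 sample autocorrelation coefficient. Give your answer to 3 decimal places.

Mean ȳ = (2 + 11 + 0 + 3 − 1 + 0 + 3)/7 = 2.5714
Σ(y_t−ȳ)(y_{t+1}−ȳ) = (-4.8163) + (-21.6735) + (-1.1020) + (-1.5306) + (9.1837) + (-1.1020) = -21.0408
Denominator Σ(y_t−ȳ)² = 97.7143
r_1 = -21.0408 / 97.7143 = -0.215

-0.215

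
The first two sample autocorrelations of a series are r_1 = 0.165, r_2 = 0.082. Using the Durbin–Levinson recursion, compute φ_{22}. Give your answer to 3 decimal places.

φ_{22} = (r_2 − r_1²) / (1 − r_1²)
r_1² = (0.165)² = 0.027225
Numerator = 0.082 − 0.0272 = 0.0548; denominator = 1 − 0.0272 = 0.9728
φ_{22} = 0.0548 / 0.9728 = 0.056

0.056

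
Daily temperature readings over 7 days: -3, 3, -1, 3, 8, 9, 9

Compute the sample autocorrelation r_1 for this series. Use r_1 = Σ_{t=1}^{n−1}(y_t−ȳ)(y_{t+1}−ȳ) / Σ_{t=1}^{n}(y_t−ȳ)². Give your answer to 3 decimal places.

0.408

Mean ȳ = (-3 + 3 − 1 + 3 + 8 + 9 + 9)/7 = 4.0000
Deviations from mean: -7.0000, -1.0000, -5.0000, -1.0000, 4.0000, 5.0000, 5.0000
Σ(y_t−ȳ)(y_{t+1}−ȳ) = (7.0000) + (5.0000) + (5.0000) + (-4.0000) + (20.0000) + (25.0000) = 58.0000
Denominator Σ(y_t−ȳ)² = 142.0000
r_1 = 58.0000 / 142.0000 = 0.408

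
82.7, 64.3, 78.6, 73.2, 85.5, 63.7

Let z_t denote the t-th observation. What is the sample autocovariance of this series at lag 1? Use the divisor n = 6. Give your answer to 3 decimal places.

-44.086

Mean z̄ = (82.7 + 64.3 + 78.6 + 73.2 + 85.5 + 63.7)/6 = 74.6667
Deviations: 8.0333, -10.3667, 3.9333, -1.4667, 10.8333, -10.9667
Σ_{t=1}^{5}(z_t−z̄)(z_{t+1}−z̄) = -264.5178
γ_1 = -264.5178 / 6 = -44.086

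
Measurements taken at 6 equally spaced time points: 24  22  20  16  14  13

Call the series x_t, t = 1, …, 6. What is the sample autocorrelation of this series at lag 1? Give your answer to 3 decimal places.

0.555

Mean x̄ = (24 + 22 + 20 + 16 + 14 + 13)/6 = 18.1667
Deviations from mean: 5.8333, 3.8333, 1.8333, -2.1667, -4.1667, -5.1667
Σ(x_t−x̄)(x_{t+1}−x̄) = (22.3611) + (7.0278) + (-3.9722) + (9.0278) + (21.5278) = 55.9722
Denominator Σ(x_t−x̄)² = 100.8333
r_1 = 55.9722 / 100.8333 = 0.555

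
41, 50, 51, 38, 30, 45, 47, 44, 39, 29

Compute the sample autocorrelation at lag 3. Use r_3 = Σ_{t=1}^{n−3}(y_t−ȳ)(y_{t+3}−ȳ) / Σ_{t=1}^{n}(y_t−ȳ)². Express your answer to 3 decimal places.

Mean ȳ = (41 + 50 + 51 + 38 + 30 + 45 + 47 + 44 + 39 + 29)/10 = 41.4000
Σ(y_t−ȳ)(y_{t+3}−ȳ) = (1.3600) + (-98.0400) + (34.5600) + (-19.0400) + (-29.6400) + (-8.6400) + (-69.4400) = -188.8800
Denominator Σ(y_t−ȳ)² = 518.4000
r_3 = -188.8800 / 518.4000 = -0.364

-0.364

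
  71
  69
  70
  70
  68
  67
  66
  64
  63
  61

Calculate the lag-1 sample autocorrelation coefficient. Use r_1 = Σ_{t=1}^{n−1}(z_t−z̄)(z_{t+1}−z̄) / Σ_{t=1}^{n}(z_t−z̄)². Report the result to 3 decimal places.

Mean z̄ = (71 + 69 + 70 + 70 + 68 + 67 + 66 + 64 + 63 + 61)/10 = 66.9000
Numerator Σ_{t=1}^{9}(z_t−z̄)(z_{t+1}−z̄) = 65.0900
Denominator Σ(z_t−z̄)² = 100.9000
r_1 = 65.0900 / 100.9000 = 0.645

0.645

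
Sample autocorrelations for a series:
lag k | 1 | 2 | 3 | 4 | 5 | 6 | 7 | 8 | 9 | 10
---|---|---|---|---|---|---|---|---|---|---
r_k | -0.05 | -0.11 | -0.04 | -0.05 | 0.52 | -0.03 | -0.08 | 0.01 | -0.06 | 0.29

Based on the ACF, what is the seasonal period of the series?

5

The largest autocorrelation is r_5 = 0.52, with a weaker echo at lag 10 (0.29); the remaining lags stay at or below 0.01.
The dominant spike at lag 5 indicates a seasonal period of 5.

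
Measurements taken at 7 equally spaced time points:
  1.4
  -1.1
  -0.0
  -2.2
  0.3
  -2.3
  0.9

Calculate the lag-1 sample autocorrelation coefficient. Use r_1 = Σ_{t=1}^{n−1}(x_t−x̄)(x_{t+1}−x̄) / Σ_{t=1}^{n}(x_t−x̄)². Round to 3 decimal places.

-0.574

Mean x̄ = (1.4 − 1.1 − 0.0 − 2.2 + 0.3 − 2.3 + 0.9)/7 = -0.4286
Numerator Σ_{t=1}^{6}(x_t−x̄)(x_{t+1}−x̄) = -7.4151
Denominator Σ(x_t−x̄)² = 12.9143
r_1 = -7.4151 / 12.9143 = -0.574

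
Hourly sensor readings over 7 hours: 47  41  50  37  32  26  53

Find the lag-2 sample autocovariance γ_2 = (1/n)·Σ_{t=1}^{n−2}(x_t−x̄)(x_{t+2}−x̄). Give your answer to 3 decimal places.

-10.802

Mean x̄ = (47 + 41 + 50 + 37 + 32 + 26 + 53)/7 = 40.8571
Deviations: 6.1429, 0.1429, 9.1429, -3.8571, -8.8571, -14.8571, 12.1429
Σ_{t=1}^{5}(x_t−x̄)(x_{t+2}−x̄) = -75.6122
γ_2 = -75.6122 / 7 = -10.802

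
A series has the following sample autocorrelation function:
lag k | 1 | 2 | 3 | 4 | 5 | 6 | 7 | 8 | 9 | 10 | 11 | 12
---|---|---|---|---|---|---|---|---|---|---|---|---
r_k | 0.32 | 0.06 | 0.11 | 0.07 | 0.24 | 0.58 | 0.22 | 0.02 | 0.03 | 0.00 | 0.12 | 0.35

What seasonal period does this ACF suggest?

The largest autocorrelation is r_6 = 0.58, with a weaker echo at lag 12 (0.35); the remaining lags stay at or below 0.32. The elevated value at lag 1 (0.32), dropping to 0.06 at lag 2, reflects decaying short-term dependence rather than seasonality.
The dominant spike at lag 6 indicates a seasonal period of 6.

6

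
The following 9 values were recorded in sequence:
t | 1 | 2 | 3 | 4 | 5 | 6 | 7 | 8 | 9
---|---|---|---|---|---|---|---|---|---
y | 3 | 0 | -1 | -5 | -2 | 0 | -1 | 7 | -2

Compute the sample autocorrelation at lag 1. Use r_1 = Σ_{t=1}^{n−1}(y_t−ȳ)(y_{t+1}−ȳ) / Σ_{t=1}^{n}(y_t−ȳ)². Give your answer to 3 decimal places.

Mean ȳ = (3 + 0 − 1 − 5 − 2 + 0 − 1 + 7 − 2)/9 = -0.1111
Numerator Σ_{t=1}^{8}(y_t−ȳ)(y_{t+1}−ȳ) = -6.2346
Denominator Σ(y_t−ȳ)² = 92.8889
r_1 = -6.2346 / 92.8889 = -0.067

-0.067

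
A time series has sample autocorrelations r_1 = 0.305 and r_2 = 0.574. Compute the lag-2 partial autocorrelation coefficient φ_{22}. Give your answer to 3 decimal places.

φ_{22} = (r_2 − r_1²) / (1 − r_1²)
r_1² = (0.305)² = 0.093025
Numerator = 0.574 − 0.0930 = 0.4810; denominator = 1 − 0.0930 = 0.9070
φ_{22} = 0.4810 / 0.9070 = 0.530

0.530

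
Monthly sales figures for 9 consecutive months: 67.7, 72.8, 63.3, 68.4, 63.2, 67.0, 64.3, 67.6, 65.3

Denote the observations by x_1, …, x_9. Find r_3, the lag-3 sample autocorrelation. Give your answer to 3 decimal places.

-0.387

Mean x̄ = (67.7 + 72.8 + 63.3 + 68.4 + 63.2 + 67.0 + 64.3 + 67.6 + 65.3)/9 = 66.6222
Numerator Σ_{t=1}^{6}(x_t−x̄)(x_{t+3}−x̄) = -28.4548
Denominator Σ(x_t−x̄)² = 73.4756
r_3 = -28.4548 / 73.4756 = -0.387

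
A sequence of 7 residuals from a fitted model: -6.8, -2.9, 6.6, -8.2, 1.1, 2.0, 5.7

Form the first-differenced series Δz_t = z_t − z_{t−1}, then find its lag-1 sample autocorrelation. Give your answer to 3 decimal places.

-0.611

First differences Δz: 3.9, 9.5, -14.8, 9.3, 0.9, 3.7
Mean of differences = 2.0833
Numerator Σ(Δz_t−Δz̄)(Δz_{t+1}−Δz̄) = -244.0386
Denominator Σ(Δz_t−Δz̄)² = 399.4483
r_1(Δz) = -244.0386 / 399.4483 = -0.611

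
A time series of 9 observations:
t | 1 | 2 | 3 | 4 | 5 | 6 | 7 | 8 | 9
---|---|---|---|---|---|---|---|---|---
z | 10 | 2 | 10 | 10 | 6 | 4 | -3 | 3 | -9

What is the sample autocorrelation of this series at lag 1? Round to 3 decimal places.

Mean z̄ = (10 + 2 + 10 + 10 + 6 + 4 − 3 + 3 − 9)/9 = 3.6667
Numerator Σ_{t=1}^{8}(z_t−z̄)(z_{t+1}−z̄) = 45.2222
Denominator Σ(z_t−z̄)² = 334.0000
r_1 = 45.2222 / 334.0000 = 0.135

0.135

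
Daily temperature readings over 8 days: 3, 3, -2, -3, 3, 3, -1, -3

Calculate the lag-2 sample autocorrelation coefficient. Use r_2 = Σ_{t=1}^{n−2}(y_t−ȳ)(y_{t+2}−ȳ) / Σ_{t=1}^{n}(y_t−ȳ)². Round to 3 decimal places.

-0.737

Mean ȳ = (3 + 3 − 2 − 3 + 3 + 3 − 1 − 3)/8 = 0.3750
Σ(y_t−ȳ)(y_{t+2}−ȳ) = (-6.2344) + (-8.8594) + (-6.2344) + (-8.8594) + (-3.6094) + (-8.8594) = -42.6563
Denominator Σ(y_t−ȳ)² = 57.8750
r_2 = -42.6563 / 57.8750 = -0.737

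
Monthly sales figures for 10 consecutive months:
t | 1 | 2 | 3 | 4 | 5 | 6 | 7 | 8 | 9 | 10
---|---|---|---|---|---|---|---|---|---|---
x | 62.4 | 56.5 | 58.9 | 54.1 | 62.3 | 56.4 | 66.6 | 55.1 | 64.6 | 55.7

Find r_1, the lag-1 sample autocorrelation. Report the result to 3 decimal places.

-0.706

Mean x̄ = (62.4 + 56.5 + 58.9 + 54.1 + 62.3 + 56.4 + 66.6 + 55.1 + 64.6 + 55.7)/10 = 59.2600
Numerator Σ_{t=1}^{9}(x_t−x̄)(x_{t+1}−x̄) = -122.9476
Denominator Σ(x_t−x̄)² = 174.0240
r_1 = -122.9476 / 174.0240 = -0.706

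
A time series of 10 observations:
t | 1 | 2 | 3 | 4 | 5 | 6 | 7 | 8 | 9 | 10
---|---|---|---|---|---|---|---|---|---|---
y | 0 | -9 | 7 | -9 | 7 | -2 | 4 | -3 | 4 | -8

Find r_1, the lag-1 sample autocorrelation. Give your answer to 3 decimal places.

Mean ȳ = (0 − 9 + 7 − 9 + 7 − 2 + 4 − 3 + 4 − 8)/10 = -0.9000
Numerator Σ_{t=1}^{9}(y_t−ȳ)(y_{t+1}−ȳ) = -268.7100
Denominator Σ(y_t−ȳ)² = 360.9000
r_1 = -268.7100 / 360.9000 = -0.745

-0.745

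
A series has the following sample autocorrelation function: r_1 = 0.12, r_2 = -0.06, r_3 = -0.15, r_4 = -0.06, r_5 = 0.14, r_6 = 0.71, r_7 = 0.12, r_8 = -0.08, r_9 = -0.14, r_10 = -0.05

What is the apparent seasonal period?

The largest autocorrelation is r_6 = 0.71; the remaining lags stay at or below 0.14.
The dominant spike at lag 6 indicates a seasonal period of 6.

6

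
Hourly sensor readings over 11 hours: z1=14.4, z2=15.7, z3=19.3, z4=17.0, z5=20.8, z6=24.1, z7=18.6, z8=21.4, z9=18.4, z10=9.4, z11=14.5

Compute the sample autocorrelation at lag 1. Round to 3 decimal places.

Mean z̄ = (14.4 + 15.7 + 19.3 + 17.0 + 20.8 + 24.1 + 18.6 + 21.4 + 18.4 + 9.4 + 14.5)/11 = 17.6000
Numerator Σ_{t=1}^{10}(z_t−z̄)(z_{t+1}−z̄) = 52.9100
Denominator Σ(z_t−z̄)² = 162.5200
r_1 = 52.9100 / 162.5200 = 0.326

0.326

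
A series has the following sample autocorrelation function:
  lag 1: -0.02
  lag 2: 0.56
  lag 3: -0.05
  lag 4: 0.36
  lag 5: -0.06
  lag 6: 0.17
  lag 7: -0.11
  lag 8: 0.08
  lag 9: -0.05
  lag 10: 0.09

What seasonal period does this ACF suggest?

2

The largest autocorrelation is r_2 = 0.56, with weaker echoes at lags 4 (0.36) and 6 (0.17); the remaining lags stay at or below 0.09.
The dominant spike at lag 2 indicates a seasonal period of 2.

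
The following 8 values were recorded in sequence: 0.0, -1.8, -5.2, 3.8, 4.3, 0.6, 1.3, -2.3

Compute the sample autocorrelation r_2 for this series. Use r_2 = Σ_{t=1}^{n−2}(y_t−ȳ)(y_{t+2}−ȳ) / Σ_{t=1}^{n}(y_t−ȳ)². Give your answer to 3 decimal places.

Mean ȳ = (0.0 − 1.8 − 5.2 + 3.8 + 4.3 + 0.6 + 1.3 − 2.3)/8 = 0.0875
Deviations from mean: -0.0875, -1.8875, -5.2875, 3.7125, 4.2125, 0.5125, 1.2125, -2.3875
Σ(y_t−ȳ)(y_{t+2}−ȳ) = (0.4627) + (-7.0073) + (-22.2736) + (1.9027) + (5.1077) + (-1.2236) = -23.0316
Denominator Σ(y_t−ȳ)² = 70.4888
r_2 = -23.0316 / 70.4888 = -0.327

-0.327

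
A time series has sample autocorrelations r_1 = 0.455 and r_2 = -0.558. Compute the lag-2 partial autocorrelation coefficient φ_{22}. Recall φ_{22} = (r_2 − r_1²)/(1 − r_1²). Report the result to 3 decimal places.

-0.965

φ_{22} = (r_2 − r_1²) / (1 − r_1²)
r_1² = (0.455)² = 0.207025
Numerator = -0.558 − 0.2070 = -0.7650; denominator = 1 − 0.2070 = 0.7930
φ_{22} = -0.7650 / 0.7930 = -0.965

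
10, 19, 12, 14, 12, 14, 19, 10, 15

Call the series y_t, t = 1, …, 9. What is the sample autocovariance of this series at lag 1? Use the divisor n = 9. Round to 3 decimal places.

-5.977

Mean ȳ = (10 + 19 + 12 + 14 + 12 + 14 + 19 + 10 + 15)/9 = 13.8889
Σ_{t=1}^{8}(y_t−ȳ)(y_{t+1}−ȳ) = -53.7901
γ_1 = -53.7901 / 9 = -5.977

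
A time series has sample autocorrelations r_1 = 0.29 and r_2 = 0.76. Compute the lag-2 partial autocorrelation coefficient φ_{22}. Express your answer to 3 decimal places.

φ_{22} = (r_2 − r_1²) / (1 − r_1²)
r_1² = (0.29)² = 0.0841
Numerator = 0.76 − 0.0841 = 0.6759; denominator = 1 − 0.0841 = 0.9159
φ_{22} = 0.6759 / 0.9159 = 0.738

0.738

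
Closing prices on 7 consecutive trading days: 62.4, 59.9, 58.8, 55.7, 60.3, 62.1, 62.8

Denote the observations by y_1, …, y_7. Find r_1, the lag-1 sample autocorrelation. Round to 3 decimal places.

0.296

Mean ȳ = (62.4 + 59.9 + 58.8 + 55.7 + 60.3 + 62.1 + 62.8)/7 = 60.2857
Deviations from mean: 2.1143, -0.3857, -1.4857, -4.5857, 0.0143, 1.8143, 2.5143
Σ(y_t−ȳ)(y_{t+1}−ȳ) = (-0.8155) + (0.5731) + (6.8131) + (-0.0655) + (0.0259) + (4.5616) = 11.0927
Denominator Σ(y_t−ȳ)² = 37.4686
r_1 = 11.0927 / 37.4686 = 0.296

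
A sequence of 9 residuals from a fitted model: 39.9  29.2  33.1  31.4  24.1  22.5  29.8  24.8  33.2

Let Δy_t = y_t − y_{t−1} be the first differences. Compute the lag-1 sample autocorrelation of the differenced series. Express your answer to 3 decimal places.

First differences Δy: -10.7, 3.9, -1.7, -7.3, -1.6, 7.3, -5.0, 8.4
Mean of differences = -0.8375
Numerator Σ(Δy_t−Δȳ)(Δy_{t+1}−Δȳ) = -118.8364
Denominator Σ(Δy_t−Δȳ)² = 331.6788
r_1(Δy) = -118.8364 / 331.6788 = -0.358

-0.358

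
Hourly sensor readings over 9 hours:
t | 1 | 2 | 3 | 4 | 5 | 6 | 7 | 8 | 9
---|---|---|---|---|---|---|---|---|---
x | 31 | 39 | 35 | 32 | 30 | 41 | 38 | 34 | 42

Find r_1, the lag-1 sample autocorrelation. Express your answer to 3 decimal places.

-0.172

Mean x̄ = (31 + 39 + 35 + 32 + 30 + 41 + 38 + 34 + 42)/9 = 35.7778
Numerator Σ_{t=1}^{8}(x_t−x̄)(x_{t+1}−x̄) = -26.7160
Denominator Σ(x_t−x̄)² = 155.5556
r_1 = -26.7160 / 155.5556 = -0.172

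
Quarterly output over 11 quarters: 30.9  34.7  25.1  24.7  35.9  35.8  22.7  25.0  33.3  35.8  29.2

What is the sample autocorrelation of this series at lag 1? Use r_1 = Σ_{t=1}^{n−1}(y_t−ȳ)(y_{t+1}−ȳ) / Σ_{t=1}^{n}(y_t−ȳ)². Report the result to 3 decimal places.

Mean ȳ = (30.9 + 34.7 + 25.1 + 24.7 + 35.9 + 35.8 + 22.7 + 25.0 + 33.3 + 35.8 + 29.2)/11 = 30.2818
Numerator Σ_{t=1}^{10}(y_t−ȳ)(y_{t+1}−ȳ) = 1.3551
Denominator Σ(y_t−ȳ)² = 266.0364
r_1 = 1.3551 / 266.0364 = 0.005

0.005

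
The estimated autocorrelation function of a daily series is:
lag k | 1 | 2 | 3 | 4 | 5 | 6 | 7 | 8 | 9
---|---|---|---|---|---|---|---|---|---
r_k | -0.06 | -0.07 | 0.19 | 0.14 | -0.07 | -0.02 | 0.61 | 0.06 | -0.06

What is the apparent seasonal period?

7

The largest autocorrelation is r_7 = 0.61; the remaining lags stay at or below 0.19.
The dominant spike at lag 7 indicates a seasonal period of 7.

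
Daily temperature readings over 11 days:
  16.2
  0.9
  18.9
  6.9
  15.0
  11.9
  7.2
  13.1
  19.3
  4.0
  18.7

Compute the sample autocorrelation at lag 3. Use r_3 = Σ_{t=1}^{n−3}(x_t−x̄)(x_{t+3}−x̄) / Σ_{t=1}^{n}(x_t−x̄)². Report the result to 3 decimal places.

Mean x̄ = (16.2 + 0.9 + 18.9 + 6.9 + 15.0 + 11.9 + 7.2 + 13.1 + 19.3 + 4.0 + 18.7)/11 = 12.0091
Numerator Σ_{t=1}^{8}(x_t−x̄)(x_{t+3}−x̄) = 17.4634
Denominator Σ(x_t−x̄)² = 409.9091
r_3 = 17.4634 / 409.9091 = 0.043

0.043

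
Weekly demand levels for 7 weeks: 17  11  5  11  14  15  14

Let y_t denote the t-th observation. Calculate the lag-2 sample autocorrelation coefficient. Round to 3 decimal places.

-0.488

Mean ȳ = (17 + 11 + 5 + 11 + 14 + 15 + 14)/7 = 12.4286
Deviations from mean: 4.5714, -1.4286, -7.4286, -1.4286, 1.5714, 2.5714, 1.5714
Numerator Σ_{t=1}^{5}(y_t−ȳ)(y_{t+2}−ȳ) = -44.7959
Denominator Σ(y_t−ȳ)² = 91.7143
r_2 = -44.7959 / 91.7143 = -0.488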